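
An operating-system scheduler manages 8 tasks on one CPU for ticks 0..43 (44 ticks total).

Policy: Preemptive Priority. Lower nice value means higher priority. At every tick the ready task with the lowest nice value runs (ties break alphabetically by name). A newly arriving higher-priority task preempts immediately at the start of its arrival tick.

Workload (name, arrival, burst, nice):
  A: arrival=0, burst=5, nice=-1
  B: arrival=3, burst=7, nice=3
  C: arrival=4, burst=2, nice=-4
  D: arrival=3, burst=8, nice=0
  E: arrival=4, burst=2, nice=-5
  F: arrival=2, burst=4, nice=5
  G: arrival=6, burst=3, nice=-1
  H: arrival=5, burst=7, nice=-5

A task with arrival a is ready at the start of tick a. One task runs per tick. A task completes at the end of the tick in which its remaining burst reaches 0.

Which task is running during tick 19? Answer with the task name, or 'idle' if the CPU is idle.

t=0: ready={A} → run A
t=1: ready={A} → run A
t=2: ready={A,F} → run A
t=3: ready={A,B,D,F} → run A
t=4: ready={A,B,C,D,E,F} → run E
t=5: ready={A,B,C,D,E,F,H} → run E
t=6: ready={A,B,C,D,F,G,H} → run H
t=7: ready={A,B,C,D,F,G,H} → run H
t=8: ready={A,B,C,D,F,G,H} → run H
t=9: ready={A,B,C,D,F,G,H} → run H
t=10: ready={A,B,C,D,F,G,H} → run H
t=11: ready={A,B,C,D,F,G,H} → run H
t=12: ready={A,B,C,D,F,G,H} → run H
t=13: ready={A,B,C,D,F,G} → run C
t=14: ready={A,B,C,D,F,G} → run C
t=15: ready={A,B,D,F,G} → run A
t=16: ready={B,D,F,G} → run G
t=17: ready={B,D,F,G} → run G
t=18: ready={B,D,F,G} → run G
t=19: ready={B,D,F} → run D
t=20: ready={B,D,F} → run D
t=21: ready={B,D,F} → run D
t=22: ready={B,D,F} → run D
t=23: ready={B,D,F} → run D
t=24: ready={B,D,F} → run D
t=25: ready={B,D,F} → run D
t=26: ready={B,D,F} → run D
t=27: ready={B,F} → run B
t=28: ready={B,F} → run B
t=29: ready={B,F} → run B
t=30: ready={B,F} → run B
t=31: ready={B,F} → run B
t=32: ready={B,F} → run B
t=33: ready={B,F} → run B
t=34: ready={F} → run F
t=35: ready={F} → run F
t=36: ready={F} → run F
t=37: ready={F} → run F
t=38: (idle)
t=39: (idle)
t=40: (idle)
t=41: (idle)
t=42: (idle)
t=43: (idle)

running at tick 19 = D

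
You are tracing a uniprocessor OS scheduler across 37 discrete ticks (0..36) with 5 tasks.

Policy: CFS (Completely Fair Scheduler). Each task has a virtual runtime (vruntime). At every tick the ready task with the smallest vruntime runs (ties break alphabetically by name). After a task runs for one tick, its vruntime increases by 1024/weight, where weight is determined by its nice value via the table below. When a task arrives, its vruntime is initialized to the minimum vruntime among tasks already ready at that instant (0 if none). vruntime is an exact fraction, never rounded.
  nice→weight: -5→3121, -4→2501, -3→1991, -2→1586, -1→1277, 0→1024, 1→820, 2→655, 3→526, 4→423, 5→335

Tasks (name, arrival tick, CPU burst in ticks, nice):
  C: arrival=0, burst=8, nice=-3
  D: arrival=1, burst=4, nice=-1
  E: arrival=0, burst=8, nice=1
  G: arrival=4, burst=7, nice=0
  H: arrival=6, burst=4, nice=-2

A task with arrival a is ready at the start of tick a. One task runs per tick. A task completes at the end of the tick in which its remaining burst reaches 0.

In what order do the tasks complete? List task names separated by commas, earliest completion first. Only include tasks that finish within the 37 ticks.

completion order = D, H, C, G, E

t=0: vr[C=0 E=0] → run C
t=1: vr[C=1024/1991 D=0 E=0] → run D
t=2: vr[C=1024/1991 D=1024/1277 E=0] → run E
t=3: vr[C=1024/1991 D=1024/1277 E=256/205] → run C
t=4: vr[C=2048/1991 D=1024/1277 E=256/205 G=1024/1277] → run D
t=5: vr[C=2048/1991 D=2048/1277 E=256/205 G=1024/1277] → run G
t=6: vr[C=2048/1991 D=2048/1277 E=256/205 G=2301/1277 H=2048/1991] → run C
t=7: vr[C=3072/1991 D=2048/1277 E=256/205 G=2301/1277 H=2048/1991] → run H
t=8: vr[C=3072/1991 D=2048/1277 E=256/205 G=2301/1277 H=2643456/1578863] → run E
t=9: vr[C=3072/1991 D=2048/1277 E=512/205 G=2301/1277 H=2643456/1578863] → run C
t=10: vr[C=4096/1991 D=2048/1277 E=512/205 G=2301/1277 H=2643456/1578863] → run D
t=11: vr[C=4096/1991 D=3072/1277 E=512/205 G=2301/1277 H=2643456/1578863] → run H
t=12: vr[C=4096/1991 D=3072/1277 E=512/205 G=2301/1277 H=3662848/1578863] → run G
t=13: vr[C=4096/1991 D=3072/1277 E=512/205 G=3578/1277 H=3662848/1578863] → run C
t=14: vr[C=5120/1991 D=3072/1277 E=512/205 G=3578/1277 H=3662848/1578863] → run H
t=15: vr[C=5120/1991 D=3072/1277 E=512/205 G=3578/1277 H=4682240/1578863] → run D
t=16: vr[C=5120/1991 E=512/205 G=3578/1277 H=4682240/1578863] → run E
t=17: vr[C=5120/1991 E=768/205 G=3578/1277 H=4682240/1578863] → run C
t=18: vr[C=6144/1991 E=768/205 G=3578/1277 H=4682240/1578863] → run G
t=19: vr[C=6144/1991 E=768/205 G=4855/1277 H=4682240/1578863] → run H
t=20: vr[C=6144/1991 E=768/205 G=4855/1277] → run C
t=21: vr[C=7168/1991 E=768/205 G=4855/1277] → run C
t=22: vr[E=768/205 G=4855/1277] → run E
t=23: vr[E=1024/205 G=4855/1277] → run G
t=24: vr[E=1024/205 G=6132/1277] → run G
t=25: vr[E=1024/205 G=7409/1277] → run E
t=26: vr[E=256/41 G=7409/1277] → run G
t=27: vr[E=256/41 G=8686/1277] → run E
t=28: vr[E=1536/205 G=8686/1277] → run G
t=29: vr[E=1536/205] → run E
t=30: vr[E=1792/205] → run E
t=31: (idle)
t=32: (idle)
t=33: (idle)
t=34: (idle)
t=35: (idle)
t=36: (idle)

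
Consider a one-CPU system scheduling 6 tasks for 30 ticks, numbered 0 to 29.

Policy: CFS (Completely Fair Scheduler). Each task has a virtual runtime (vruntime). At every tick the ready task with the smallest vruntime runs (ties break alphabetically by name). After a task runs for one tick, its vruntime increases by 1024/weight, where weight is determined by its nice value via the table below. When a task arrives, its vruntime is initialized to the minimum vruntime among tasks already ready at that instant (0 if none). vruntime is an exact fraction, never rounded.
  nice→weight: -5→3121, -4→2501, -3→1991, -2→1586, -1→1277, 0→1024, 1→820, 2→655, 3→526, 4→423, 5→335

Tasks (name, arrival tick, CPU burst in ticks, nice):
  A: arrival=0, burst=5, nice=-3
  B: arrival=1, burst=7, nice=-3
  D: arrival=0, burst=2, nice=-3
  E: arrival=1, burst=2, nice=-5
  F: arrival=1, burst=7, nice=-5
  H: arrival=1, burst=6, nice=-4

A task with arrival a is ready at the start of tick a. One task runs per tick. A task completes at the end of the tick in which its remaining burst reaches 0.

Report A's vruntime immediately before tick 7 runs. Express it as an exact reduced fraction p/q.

vruntime(A, start of tick 7) = 1024/1991

t=0: vr[A=0 D=0] → run A
t=1: vr[A=1024/1991 B=0 D=0 E=0 F=0 H=0] → run B
t=2: vr[A=1024/1991 B=1024/1991 D=0 E=0 F=0 H=0] → run D
t=3: vr[A=1024/1991 B=1024/1991 D=1024/1991 E=0 F=0 H=0] → run E
t=4: vr[A=1024/1991 B=1024/1991 D=1024/1991 E=1024/3121 F=0 H=0] → run F
t=5: vr[A=1024/1991 B=1024/1991 D=1024/1991 E=1024/3121 F=1024/3121 H=0] → run H
t=6: vr[A=1024/1991 B=1024/1991 D=1024/1991 E=1024/3121 F=1024/3121 H=1024/2501] → run E
t=7: vr[A=1024/1991 B=1024/1991 D=1024/1991 F=1024/3121 H=1024/2501] → run F
t=8: vr[A=1024/1991 B=1024/1991 D=1024/1991 F=2048/3121 H=1024/2501] → run H
t=9: vr[A=1024/1991 B=1024/1991 D=1024/1991 F=2048/3121 H=2048/2501] → run A
t=10: vr[A=2048/1991 B=1024/1991 D=1024/1991 F=2048/3121 H=2048/2501] → run B
t=11: vr[A=2048/1991 B=2048/1991 D=1024/1991 F=2048/3121 H=2048/2501] → run D
t=12: vr[A=2048/1991 B=2048/1991 F=2048/3121 H=2048/2501] → run F
t=13: vr[A=2048/1991 B=2048/1991 F=3072/3121 H=2048/2501] → run H
t=14: vr[A=2048/1991 B=2048/1991 F=3072/3121 H=3072/2501] → run F
t=15: vr[A=2048/1991 B=2048/1991 F=4096/3121 H=3072/2501] → run A
t=16: vr[A=3072/1991 B=2048/1991 F=4096/3121 H=3072/2501] → run B
t=17: vr[A=3072/1991 B=3072/1991 F=4096/3121 H=3072/2501] → run H
t=18: vr[A=3072/1991 B=3072/1991 F=4096/3121 H=4096/2501] → run F
t=19: vr[A=3072/1991 B=3072/1991 F=5120/3121 H=4096/2501] → run A
t=20: vr[A=4096/1991 B=3072/1991 F=5120/3121 H=4096/2501] → run B
t=21: vr[A=4096/1991 B=4096/1991 F=5120/3121 H=4096/2501] → run H
t=22: vr[A=4096/1991 B=4096/1991 F=5120/3121 H=5120/2501] → run F
t=23: vr[A=4096/1991 B=4096/1991 F=6144/3121 H=5120/2501] → run F
t=24: vr[A=4096/1991 B=4096/1991 H=5120/2501] → run H
t=25: vr[A=4096/1991 B=4096/1991] → run A
t=26: vr[B=4096/1991] → run B
t=27: vr[B=5120/1991] → run B
t=28: vr[B=6144/1991] → run B
t=29: (idle)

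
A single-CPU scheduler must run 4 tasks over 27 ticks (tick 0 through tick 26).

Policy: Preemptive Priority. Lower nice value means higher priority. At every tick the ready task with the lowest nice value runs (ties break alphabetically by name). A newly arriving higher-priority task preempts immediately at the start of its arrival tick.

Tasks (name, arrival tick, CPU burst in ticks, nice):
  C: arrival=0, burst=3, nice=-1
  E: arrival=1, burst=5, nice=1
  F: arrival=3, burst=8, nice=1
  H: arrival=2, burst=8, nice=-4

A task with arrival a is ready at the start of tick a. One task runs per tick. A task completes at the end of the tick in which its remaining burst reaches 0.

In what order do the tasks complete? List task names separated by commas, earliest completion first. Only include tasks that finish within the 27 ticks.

t=0: ready={C} → run C
t=1: ready={C,E} → run C
t=2: ready={C,E,H} → run H
t=3: ready={C,E,F,H} → run H
t=4: ready={C,E,F,H} → run H
t=5: ready={C,E,F,H} → run H
t=6: ready={C,E,F,H} → run H
t=7: ready={C,E,F,H} → run H
t=8: ready={C,E,F,H} → run H
t=9: ready={C,E,F,H} → run H
t=10: ready={C,E,F} → run C
t=11: ready={E,F} → run E
t=12: ready={E,F} → run E
t=13: ready={E,F} → run E
t=14: ready={E,F} → run E
t=15: ready={E,F} → run E
t=16: ready={F} → run F
t=17: ready={F} → run F
t=18: ready={F} → run F
t=19: ready={F} → run F
t=20: ready={F} → run F
t=21: ready={F} → run F
t=22: ready={F} → run F
t=23: ready={F} → run F
t=24: (idle)
t=25: (idle)
t=26: (idle)

completion order = H, C, E, F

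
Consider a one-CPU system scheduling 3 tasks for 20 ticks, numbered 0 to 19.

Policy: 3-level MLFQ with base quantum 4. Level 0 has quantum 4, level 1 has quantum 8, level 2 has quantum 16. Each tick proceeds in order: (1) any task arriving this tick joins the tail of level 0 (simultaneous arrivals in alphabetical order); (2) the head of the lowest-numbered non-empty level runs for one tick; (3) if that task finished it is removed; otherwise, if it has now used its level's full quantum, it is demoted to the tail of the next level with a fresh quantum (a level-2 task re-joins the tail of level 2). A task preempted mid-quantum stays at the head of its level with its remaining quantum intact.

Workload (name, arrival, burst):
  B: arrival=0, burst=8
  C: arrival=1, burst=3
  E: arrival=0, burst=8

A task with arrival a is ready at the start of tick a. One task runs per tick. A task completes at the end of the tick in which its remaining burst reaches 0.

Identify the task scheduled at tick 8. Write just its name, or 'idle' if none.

t=0: L0/L1/L2 = BE/-/- → run B
t=1: L0/L1/L2 = BEC/-/- → run B
t=2: L0/L1/L2 = BEC/-/- → run B
t=3: L0/L1/L2 = BEC/-/- → run B
t=4: L0/L1/L2 = EC/B/- → run E
t=5: L0/L1/L2 = EC/B/- → run E
t=6: L0/L1/L2 = EC/B/- → run E
t=7: L0/L1/L2 = EC/B/- → run E
t=8: L0/L1/L2 = C/BE/- → run C
t=9: L0/L1/L2 = C/BE/- → run C
t=10: L0/L1/L2 = C/BE/- → run C
t=11: L0/L1/L2 = -/BE/- → run B
t=12: L0/L1/L2 = -/BE/- → run B
t=13: L0/L1/L2 = -/BE/- → run B
t=14: L0/L1/L2 = -/BE/- → run B
t=15: L0/L1/L2 = -/E/- → run E
t=16: L0/L1/L2 = -/E/- → run E
t=17: L0/L1/L2 = -/E/- → run E
t=18: L0/L1/L2 = -/E/- → run E
t=19: (idle)

running at tick 8 = C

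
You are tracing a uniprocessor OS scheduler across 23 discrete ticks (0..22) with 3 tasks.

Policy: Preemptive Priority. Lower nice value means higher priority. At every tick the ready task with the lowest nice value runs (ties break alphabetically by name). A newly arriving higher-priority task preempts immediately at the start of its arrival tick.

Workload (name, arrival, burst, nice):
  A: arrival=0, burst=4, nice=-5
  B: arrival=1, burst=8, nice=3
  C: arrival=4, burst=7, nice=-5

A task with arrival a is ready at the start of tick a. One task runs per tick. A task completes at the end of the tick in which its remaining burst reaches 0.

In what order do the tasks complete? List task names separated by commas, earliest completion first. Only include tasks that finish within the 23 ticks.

completion order = A, C, B

t=0: ready={A} → run A
t=1: ready={A,B} → run A
t=2: ready={A,B} → run A
t=3: ready={A,B} → run A
t=4: ready={B,C} → run C
t=5: ready={B,C} → run C
t=6: ready={B,C} → run C
t=7: ready={B,C} → run C
t=8: ready={B,C} → run C
t=9: ready={B,C} → run C
t=10: ready={B,C} → run C
t=11: ready={B} → run B
t=12: ready={B} → run B
t=13: ready={B} → run B
t=14: ready={B} → run B
t=15: ready={B} → run B
t=16: ready={B} → run B
t=17: ready={B} → run B
t=18: ready={B} → run B
t=19: (idle)
t=20: (idle)
t=21: (idle)
t=22: (idle)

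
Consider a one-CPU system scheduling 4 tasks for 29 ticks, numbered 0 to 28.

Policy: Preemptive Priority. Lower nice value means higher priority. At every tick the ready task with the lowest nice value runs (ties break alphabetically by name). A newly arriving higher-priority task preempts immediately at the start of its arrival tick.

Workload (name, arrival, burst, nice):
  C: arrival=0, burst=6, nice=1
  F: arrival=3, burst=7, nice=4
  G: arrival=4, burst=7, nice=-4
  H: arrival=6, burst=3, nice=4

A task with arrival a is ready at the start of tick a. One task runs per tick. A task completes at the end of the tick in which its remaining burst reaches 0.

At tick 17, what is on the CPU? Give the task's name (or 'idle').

t=0: ready={C} → run C
t=1: ready={C} → run C
t=2: ready={C} → run C
t=3: ready={C,F} → run C
t=4: ready={C,F,G} → run G
t=5: ready={C,F,G} → run G
t=6: ready={C,F,G,H} → run G
t=7: ready={C,F,G,H} → run G
t=8: ready={C,F,G,H} → run G
t=9: ready={C,F,G,H} → run G
t=10: ready={C,F,G,H} → run G
t=11: ready={C,F,H} → run C
t=12: ready={C,F,H} → run C
t=13: ready={F,H} → run F
t=14: ready={F,H} → run F
t=15: ready={F,H} → run F
t=16: ready={F,H} → run F
t=17: ready={F,H} → run F
t=18: ready={F,H} → run F
t=19: ready={F,H} → run F
t=20: ready={H} → run H
t=21: ready={H} → run H
t=22: ready={H} → run H
t=23: (idle)
t=24: (idle)
t=25: (idle)
t=26: (idle)
t=27: (idle)
t=28: (idle)

running at tick 17 = F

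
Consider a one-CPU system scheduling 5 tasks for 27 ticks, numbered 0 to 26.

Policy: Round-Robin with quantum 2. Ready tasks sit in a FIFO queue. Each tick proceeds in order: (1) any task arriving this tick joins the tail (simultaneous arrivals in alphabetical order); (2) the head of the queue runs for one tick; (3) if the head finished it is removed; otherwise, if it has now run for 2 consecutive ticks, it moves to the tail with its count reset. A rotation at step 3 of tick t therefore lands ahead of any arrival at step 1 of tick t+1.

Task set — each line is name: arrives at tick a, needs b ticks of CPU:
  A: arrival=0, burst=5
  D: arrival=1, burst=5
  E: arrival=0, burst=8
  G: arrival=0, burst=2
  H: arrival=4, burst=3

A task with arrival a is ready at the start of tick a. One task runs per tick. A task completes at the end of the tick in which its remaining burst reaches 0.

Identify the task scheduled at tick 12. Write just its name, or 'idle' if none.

t=0: queue=[A,E,G] q_used=0 → run A
t=1: queue=[A,E,G,D] q_used=1 → run A
t=2: queue=[E,G,D,A] q_used=0 → run E
t=3: queue=[E,G,D,A] q_used=1 → run E
t=4: queue=[G,D,A,E,H] q_used=0 → run G
t=5: queue=[G,D,A,E,H] q_used=1 → run G
t=6: queue=[D,A,E,H] q_used=0 → run D
t=7: queue=[D,A,E,H] q_used=1 → run D
t=8: queue=[A,E,H,D] q_used=0 → run A
t=9: queue=[A,E,H,D] q_used=1 → run A
t=10: queue=[E,H,D,A] q_used=0 → run E
t=11: queue=[E,H,D,A] q_used=1 → run E
t=12: queue=[H,D,A,E] q_used=0 → run H
t=13: queue=[H,D,A,E] q_used=1 → run H
t=14: queue=[D,A,E,H] q_used=0 → run D
t=15: queue=[D,A,E,H] q_used=1 → run D
t=16: queue=[A,E,H,D] q_used=0 → run A
t=17: queue=[E,H,D] q_used=0 → run E
t=18: queue=[E,H,D] q_used=1 → run E
t=19: queue=[H,D,E] q_used=0 → run H
t=20: queue=[D,E] q_used=0 → run D
t=21: queue=[E] q_used=0 → run E
t=22: queue=[E] q_used=1 → run E
t=23: (idle)
t=24: (idle)
t=25: (idle)
t=26: (idle)

running at tick 12 = H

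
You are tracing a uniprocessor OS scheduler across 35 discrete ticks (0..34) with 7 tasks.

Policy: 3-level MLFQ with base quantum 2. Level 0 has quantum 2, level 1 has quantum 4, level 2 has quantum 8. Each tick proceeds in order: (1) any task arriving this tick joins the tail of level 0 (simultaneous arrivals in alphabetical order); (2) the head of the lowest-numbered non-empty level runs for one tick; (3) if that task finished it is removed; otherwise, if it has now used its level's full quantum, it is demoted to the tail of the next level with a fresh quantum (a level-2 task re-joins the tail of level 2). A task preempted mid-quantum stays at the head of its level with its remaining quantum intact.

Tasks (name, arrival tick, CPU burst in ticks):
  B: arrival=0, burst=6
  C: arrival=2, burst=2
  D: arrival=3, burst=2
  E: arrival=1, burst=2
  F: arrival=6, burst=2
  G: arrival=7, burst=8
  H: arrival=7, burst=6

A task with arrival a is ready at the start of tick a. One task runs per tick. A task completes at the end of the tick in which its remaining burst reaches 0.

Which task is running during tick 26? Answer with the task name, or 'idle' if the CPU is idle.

running at tick 26 = G

t=0: L0/L1/L2 = B/-/- → run B
t=1: L0/L1/L2 = BE/-/- → run B
t=2: L0/L1/L2 = EC/B/- → run E
t=3: L0/L1/L2 = ECD/B/- → run E
t=4: L0/L1/L2 = CD/B/- → run C
t=5: L0/L1/L2 = CD/B/- → run C
t=6: L0/L1/L2 = DF/B/- → run D
t=7: L0/L1/L2 = DFGH/B/- → run D
t=8: L0/L1/L2 = FGH/B/- → run F
t=9: L0/L1/L2 = FGH/B/- → run F
t=10: L0/L1/L2 = GH/B/- → run G
t=11: L0/L1/L2 = GH/B/- → run G
t=12: L0/L1/L2 = H/BG/- → run H
t=13: L0/L1/L2 = H/BG/- → run H
t=14: L0/L1/L2 = -/BGH/- → run B
t=15: L0/L1/L2 = -/BGH/- → run B
t=16: L0/L1/L2 = -/BGH/- → run B
t=17: L0/L1/L2 = -/BGH/- → run B
t=18: L0/L1/L2 = -/GH/- → run G
t=19: L0/L1/L2 = -/GH/- → run G
t=20: L0/L1/L2 = -/GH/- → run G
t=21: L0/L1/L2 = -/GH/- → run G
t=22: L0/L1/L2 = -/H/G → run H
t=23: L0/L1/L2 = -/H/G → run H
t=24: L0/L1/L2 = -/H/G → run H
t=25: L0/L1/L2 = -/H/G → run H
t=26: L0/L1/L2 = -/-/G → run G
t=27: L0/L1/L2 = -/-/G → run G
t=28: (idle)
t=29: (idle)
t=30: (idle)
t=31: (idle)
t=32: (idle)
t=33: (idle)
t=34: (idle)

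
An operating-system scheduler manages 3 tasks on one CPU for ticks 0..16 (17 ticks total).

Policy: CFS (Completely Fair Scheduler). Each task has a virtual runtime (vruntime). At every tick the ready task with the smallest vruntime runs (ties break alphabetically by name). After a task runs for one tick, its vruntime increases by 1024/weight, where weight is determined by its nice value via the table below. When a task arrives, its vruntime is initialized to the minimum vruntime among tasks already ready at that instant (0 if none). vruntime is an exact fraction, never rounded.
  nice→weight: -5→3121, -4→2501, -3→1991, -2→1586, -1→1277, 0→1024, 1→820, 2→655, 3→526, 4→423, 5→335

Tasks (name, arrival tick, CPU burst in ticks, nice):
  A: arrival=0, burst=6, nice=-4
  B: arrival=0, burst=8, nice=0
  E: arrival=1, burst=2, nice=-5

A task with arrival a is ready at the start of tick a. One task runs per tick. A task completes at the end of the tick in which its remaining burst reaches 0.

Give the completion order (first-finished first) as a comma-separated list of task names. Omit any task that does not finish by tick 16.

completion order = E, A, B

t=0: vr[A=0 B=0] → run A
t=1: vr[A=1024/2501 B=0 E=0] → run B
t=2: vr[A=1024/2501 B=1 E=0] → run E
t=3: vr[A=1024/2501 B=1 E=1024/3121] → run E
t=4: vr[A=1024/2501 B=1] → run A
t=5: vr[A=2048/2501 B=1] → run A
t=6: vr[A=3072/2501 B=1] → run B
t=7: vr[A=3072/2501 B=2] → run A
t=8: vr[A=4096/2501 B=2] → run A
t=9: vr[A=5120/2501 B=2] → run B
t=10: vr[A=5120/2501 B=3] → run A
t=11: vr[B=3] → run B
t=12: vr[B=4] → run B
t=13: vr[B=5] → run B
t=14: vr[B=6] → run B
t=15: vr[B=7] → run B
t=16: (idle)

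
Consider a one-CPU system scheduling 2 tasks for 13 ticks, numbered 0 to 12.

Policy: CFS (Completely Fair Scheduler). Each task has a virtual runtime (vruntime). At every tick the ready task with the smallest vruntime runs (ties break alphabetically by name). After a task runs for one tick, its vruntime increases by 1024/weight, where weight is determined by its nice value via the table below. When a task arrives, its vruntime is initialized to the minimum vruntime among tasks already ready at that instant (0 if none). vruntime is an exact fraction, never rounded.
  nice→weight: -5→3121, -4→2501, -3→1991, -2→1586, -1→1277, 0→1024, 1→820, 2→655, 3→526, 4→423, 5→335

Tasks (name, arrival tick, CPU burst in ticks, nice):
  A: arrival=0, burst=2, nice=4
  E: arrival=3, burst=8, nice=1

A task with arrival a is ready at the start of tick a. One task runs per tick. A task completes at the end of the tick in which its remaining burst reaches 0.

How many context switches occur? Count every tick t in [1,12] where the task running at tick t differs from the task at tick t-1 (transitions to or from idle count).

context switches = 3

t=0: vr[A=0] → run A
t=1: vr[A=1024/423] → run A
t=2: (idle)
t=3: vr[E=0] → run E
t=4: vr[E=256/205] → run E
t=5: vr[E=512/205] → run E
t=6: vr[E=768/205] → run E
t=7: vr[E=1024/205] → run E
t=8: vr[E=256/41] → run E
t=9: vr[E=1536/205] → run E
t=10: vr[E=1792/205] → run E
t=11: (idle)
t=12: (idle)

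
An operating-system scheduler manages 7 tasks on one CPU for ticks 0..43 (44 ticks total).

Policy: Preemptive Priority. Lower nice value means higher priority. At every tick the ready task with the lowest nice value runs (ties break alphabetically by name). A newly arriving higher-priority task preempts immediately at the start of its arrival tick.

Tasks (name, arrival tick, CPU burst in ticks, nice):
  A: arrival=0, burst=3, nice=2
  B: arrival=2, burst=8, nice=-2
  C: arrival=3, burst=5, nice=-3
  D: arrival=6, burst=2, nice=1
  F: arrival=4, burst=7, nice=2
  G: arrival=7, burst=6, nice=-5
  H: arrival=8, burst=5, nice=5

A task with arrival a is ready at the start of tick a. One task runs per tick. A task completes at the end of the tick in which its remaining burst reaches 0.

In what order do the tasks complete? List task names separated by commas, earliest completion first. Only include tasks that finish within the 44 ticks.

completion order = G, C, B, D, A, F, H

t=0: ready={A} → run A
t=1: ready={A} → run A
t=2: ready={A,B} → run B
t=3: ready={A,B,C} → run C
t=4: ready={A,B,C,F} → run C
t=5: ready={A,B,C,F} → run C
t=6: ready={A,B,C,D,F} → run C
t=7: ready={A,B,C,D,F,G} → run G
t=8: ready={A,B,C,D,F,G,H} → run G
t=9: ready={A,B,C,D,F,G,H} → run G
t=10: ready={A,B,C,D,F,G,H} → run G
t=11: ready={A,B,C,D,F,G,H} → run G
t=12: ready={A,B,C,D,F,G,H} → run G
t=13: ready={A,B,C,D,F,H} → run C
t=14: ready={A,B,D,F,H} → run B
t=15: ready={A,B,D,F,H} → run B
t=16: ready={A,B,D,F,H} → run B
t=17: ready={A,B,D,F,H} → run B
t=18: ready={A,B,D,F,H} → run B
t=19: ready={A,B,D,F,H} → run B
t=20: ready={A,B,D,F,H} → run B
t=21: ready={A,D,F,H} → run D
t=22: ready={A,D,F,H} → run D
t=23: ready={A,F,H} → run A
t=24: ready={F,H} → run F
t=25: ready={F,H} → run F
t=26: ready={F,H} → run F
t=27: ready={F,H} → run F
t=28: ready={F,H} → run F
t=29: ready={F,H} → run F
t=30: ready={F,H} → run F
t=31: ready={H} → run H
t=32: ready={H} → run H
t=33: ready={H} → run H
t=34: ready={H} → run H
t=35: ready={H} → run H
t=36: (idle)
t=37: (idle)
t=38: (idle)
t=39: (idle)
t=40: (idle)
t=41: (idle)
t=42: (idle)
t=43: (idle)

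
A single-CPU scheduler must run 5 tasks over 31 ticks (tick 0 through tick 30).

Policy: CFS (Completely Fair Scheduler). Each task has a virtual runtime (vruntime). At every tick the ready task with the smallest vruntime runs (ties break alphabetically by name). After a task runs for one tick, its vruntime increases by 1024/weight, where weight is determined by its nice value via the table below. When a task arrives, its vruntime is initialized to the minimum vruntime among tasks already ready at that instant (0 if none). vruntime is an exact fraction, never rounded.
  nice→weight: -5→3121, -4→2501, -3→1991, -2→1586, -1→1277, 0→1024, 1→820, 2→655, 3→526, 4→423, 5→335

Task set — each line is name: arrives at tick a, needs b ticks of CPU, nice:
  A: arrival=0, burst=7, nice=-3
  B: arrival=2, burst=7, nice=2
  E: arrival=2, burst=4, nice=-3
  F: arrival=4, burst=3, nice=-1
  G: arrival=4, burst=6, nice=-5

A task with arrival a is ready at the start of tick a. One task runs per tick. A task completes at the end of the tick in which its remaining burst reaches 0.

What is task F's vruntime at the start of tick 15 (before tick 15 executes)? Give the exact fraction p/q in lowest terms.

vruntime(F, start of tick 15) = 6692864/2542507

t=0: vr[A=0] → run A
t=1: vr[A=1024/1991] → run A
t=2: vr[A=2048/1991 B=2048/1991 E=2048/1991] → run A
t=3: vr[A=3072/1991 B=2048/1991 E=2048/1991] → run B
t=4: vr[A=3072/1991 B=3380224/1304105 E=2048/1991 F=2048/1991 G=2048/1991] → run E
t=5: vr[A=3072/1991 B=3380224/1304105 E=3072/1991 F=2048/1991 G=2048/1991] → run F
t=6: vr[A=3072/1991 B=3380224/1304105 E=3072/1991 F=4654080/2542507 G=2048/1991] → run G
t=7: vr[A=3072/1991 B=3380224/1304105 E=3072/1991 F=4654080/2542507 G=8430592/6213911] → run G
t=8: vr[A=3072/1991 B=3380224/1304105 E=3072/1991 F=4654080/2542507 G=10469376/6213911] → run A
t=9: vr[A=4096/1991 B=3380224/1304105 E=3072/1991 F=4654080/2542507 G=10469376/6213911] → run E
t=10: vr[A=4096/1991 B=3380224/1304105 E=4096/1991 F=4654080/2542507 G=10469376/6213911] → run G
t=11: vr[A=4096/1991 B=3380224/1304105 E=4096/1991 F=4654080/2542507 G=12508160/6213911] → run F
t=12: vr[A=4096/1991 B=3380224/1304105 E=4096/1991 F=6692864/2542507 G=12508160/6213911] → run G
t=13: vr[A=4096/1991 B=3380224/1304105 E=4096/1991 F=6692864/2542507 G=14546944/6213911] → run A
t=14: vr[A=5120/1991 B=3380224/1304105 E=4096/1991 F=6692864/2542507 G=14546944/6213911] → run E
t=15: vr[A=5120/1991 B=3380224/1304105 E=5120/1991 F=6692864/2542507 G=14546944/6213911] → run G
t=16: vr[A=5120/1991 B=3380224/1304105 E=5120/1991 F=6692864/2542507 G=16585728/6213911] → run A
t=17: vr[A=6144/1991 B=3380224/1304105 E=5120/1991 F=6692864/2542507 G=16585728/6213911] → run E
t=18: vr[A=6144/1991 B=3380224/1304105 F=6692864/2542507 G=16585728/6213911] → run B
t=19: vr[A=6144/1991 B=5419008/1304105 F=6692864/2542507 G=16585728/6213911] → run F
t=20: vr[A=6144/1991 B=5419008/1304105 G=16585728/6213911] → run G
t=21: vr[A=6144/1991 B=5419008/1304105] → run A
t=22: vr[B=5419008/1304105] → run B
t=23: vr[B=7457792/1304105] → run B
t=24: vr[B=9496576/1304105] → run B
t=25: vr[B=2307072/260821] → run B
t=26: vr[B=13574144/1304105] → run B
t=27: (idle)
t=28: (idle)
t=29: (idle)
t=30: (idle)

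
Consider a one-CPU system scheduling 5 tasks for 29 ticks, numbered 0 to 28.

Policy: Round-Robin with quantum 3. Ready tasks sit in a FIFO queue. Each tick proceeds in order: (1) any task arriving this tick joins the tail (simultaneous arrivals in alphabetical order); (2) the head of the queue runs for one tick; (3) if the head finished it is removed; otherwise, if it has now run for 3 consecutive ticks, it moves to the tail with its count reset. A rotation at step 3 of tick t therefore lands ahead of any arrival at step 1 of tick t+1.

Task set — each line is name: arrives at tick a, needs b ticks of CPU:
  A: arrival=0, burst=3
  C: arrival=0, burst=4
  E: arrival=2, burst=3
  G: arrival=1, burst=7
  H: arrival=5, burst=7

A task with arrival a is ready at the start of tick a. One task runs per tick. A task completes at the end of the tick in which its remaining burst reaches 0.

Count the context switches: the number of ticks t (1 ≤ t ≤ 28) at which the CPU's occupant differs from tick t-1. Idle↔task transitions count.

context switches = 10

t=0: queue=[A,C] q_used=0 → run A
t=1: queue=[A,C,G] q_used=1 → run A
t=2: queue=[A,C,G,E] q_used=2 → run A
t=3: queue=[C,G,E] q_used=0 → run C
t=4: queue=[C,G,E] q_used=1 → run C
t=5: queue=[C,G,E,H] q_used=2 → run C
t=6: queue=[G,E,H,C] q_used=0 → run G
t=7: queue=[G,E,H,C] q_used=1 → run G
t=8: queue=[G,E,H,C] q_used=2 → run G
t=9: queue=[E,H,C,G] q_used=0 → run E
t=10: queue=[E,H,C,G] q_used=1 → run E
t=11: queue=[E,H,C,G] q_used=2 → run E
t=12: queue=[H,C,G] q_used=0 → run H
t=13: queue=[H,C,G] q_used=1 → run H
t=14: queue=[H,C,G] q_used=2 → run H
t=15: queue=[C,G,H] q_used=0 → run C
t=16: queue=[G,H] q_used=0 → run G
t=17: queue=[G,H] q_used=1 → run G
t=18: queue=[G,H] q_used=2 → run G
t=19: queue=[H,G] q_used=0 → run H
t=20: queue=[H,G] q_used=1 → run H
t=21: queue=[H,G] q_used=2 → run H
t=22: queue=[G,H] q_used=0 → run G
t=23: queue=[H] q_used=0 → run H
t=24: (idle)
t=25: (idle)
t=26: (idle)
t=27: (idle)
t=28: (idle)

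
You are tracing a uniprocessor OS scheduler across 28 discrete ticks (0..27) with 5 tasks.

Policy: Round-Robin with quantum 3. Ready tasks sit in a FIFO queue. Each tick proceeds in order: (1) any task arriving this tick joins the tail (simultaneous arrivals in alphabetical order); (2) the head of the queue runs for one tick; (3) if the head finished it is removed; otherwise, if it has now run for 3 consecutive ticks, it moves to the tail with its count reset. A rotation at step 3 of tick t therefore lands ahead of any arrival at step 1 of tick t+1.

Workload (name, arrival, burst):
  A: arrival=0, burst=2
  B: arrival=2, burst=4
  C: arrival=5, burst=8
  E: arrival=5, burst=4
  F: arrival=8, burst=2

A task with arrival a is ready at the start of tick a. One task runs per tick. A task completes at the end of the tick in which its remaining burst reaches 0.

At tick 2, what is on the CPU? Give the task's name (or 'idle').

running at tick 2 = B

t=0: queue=[A] q_used=0 → run A
t=1: queue=[A] q_used=1 → run A
t=2: queue=[B] q_used=0 → run B
t=3: queue=[B] q_used=1 → run B
t=4: queue=[B] q_used=2 → run B
t=5: queue=[B,C,E] q_used=0 → run B
t=6: queue=[C,E] q_used=0 → run C
t=7: queue=[C,E] q_used=1 → run C
t=8: queue=[C,E,F] q_used=2 → run C
t=9: queue=[E,F,C] q_used=0 → run E
t=10: queue=[E,F,C] q_used=1 → run E
t=11: queue=[E,F,C] q_used=2 → run E
t=12: queue=[F,C,E] q_used=0 → run F
t=13: queue=[F,C,E] q_used=1 → run F
t=14: queue=[C,E] q_used=0 → run C
t=15: queue=[C,E] q_used=1 → run C
t=16: queue=[C,E] q_used=2 → run C
t=17: queue=[E,C] q_used=0 → run E
t=18: queue=[C] q_used=0 → run C
t=19: queue=[C] q_used=1 → run C
t=20: (idle)
t=21: (idle)
t=22: (idle)
t=23: (idle)
t=24: (idle)
t=25: (idle)
t=26: (idle)
t=27: (idle)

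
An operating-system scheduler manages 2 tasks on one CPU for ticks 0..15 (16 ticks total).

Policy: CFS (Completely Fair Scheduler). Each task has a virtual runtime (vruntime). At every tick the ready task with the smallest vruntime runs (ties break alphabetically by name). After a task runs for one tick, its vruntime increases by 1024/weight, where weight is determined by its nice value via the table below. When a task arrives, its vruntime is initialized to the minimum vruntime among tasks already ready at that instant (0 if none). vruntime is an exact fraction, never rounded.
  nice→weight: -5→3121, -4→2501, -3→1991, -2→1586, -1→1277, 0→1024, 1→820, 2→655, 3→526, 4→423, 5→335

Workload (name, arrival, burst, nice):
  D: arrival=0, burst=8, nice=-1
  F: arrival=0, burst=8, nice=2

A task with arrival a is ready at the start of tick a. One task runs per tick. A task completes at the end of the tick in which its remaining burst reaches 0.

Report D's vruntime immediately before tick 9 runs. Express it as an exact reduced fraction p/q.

vruntime(D, start of tick 9) = 6144/1277

t=0: vr[D=0 F=0] → run D
t=1: vr[D=1024/1277 F=0] → run F
t=2: vr[D=1024/1277 F=1024/655] → run D
t=3: vr[D=2048/1277 F=1024/655] → run F
t=4: vr[D=2048/1277 F=2048/655] → run D
t=5: vr[D=3072/1277 F=2048/655] → run D
t=6: vr[D=4096/1277 F=2048/655] → run F
t=7: vr[D=4096/1277 F=3072/655] → run D
t=8: vr[D=5120/1277 F=3072/655] → run D
t=9: vr[D=6144/1277 F=3072/655] → run F
t=10: vr[D=6144/1277 F=4096/655] → run D
t=11: vr[D=7168/1277 F=4096/655] → run D
t=12: vr[F=4096/655] → run F
t=13: vr[F=1024/131] → run F
t=14: vr[F=6144/655] → run F
t=15: vr[F=7168/655] → run F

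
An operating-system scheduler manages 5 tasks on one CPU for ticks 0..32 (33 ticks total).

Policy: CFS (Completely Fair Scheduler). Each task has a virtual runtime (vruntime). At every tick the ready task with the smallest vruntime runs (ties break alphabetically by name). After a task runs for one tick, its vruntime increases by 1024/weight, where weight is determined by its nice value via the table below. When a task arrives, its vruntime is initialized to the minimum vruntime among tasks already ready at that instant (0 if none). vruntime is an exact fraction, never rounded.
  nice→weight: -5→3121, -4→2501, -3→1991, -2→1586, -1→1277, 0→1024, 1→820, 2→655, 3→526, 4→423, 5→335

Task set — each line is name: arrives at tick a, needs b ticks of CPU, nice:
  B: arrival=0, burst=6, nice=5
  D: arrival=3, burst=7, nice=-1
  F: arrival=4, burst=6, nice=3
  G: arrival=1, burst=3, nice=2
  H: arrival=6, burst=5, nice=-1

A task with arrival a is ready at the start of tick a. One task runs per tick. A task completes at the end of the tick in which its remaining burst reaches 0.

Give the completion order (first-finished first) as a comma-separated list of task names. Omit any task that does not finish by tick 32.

completion order = G, H, D, F, B

t=0: vr[B=0] → run B
t=1: vr[B=1024/335 G=1024/335] → run B
t=2: vr[B=2048/335 G=1024/335] → run G
t=3: vr[B=2048/335 D=202752/43885 G=202752/43885] → run D
t=4: vr[B=2048/335 D=303852544/56041145 F=202752/43885 G=202752/43885] → run F
t=5: vr[B=2048/335 D=303852544/56041145 F=75792896/11541755 G=202752/43885] → run G
t=6: vr[B=2048/335 D=303852544/56041145 F=75792896/11541755 G=54272/8777 H=303852544/56041145] → run D
t=7: vr[B=2048/335 D=348790784/56041145 F=75792896/11541755 G=54272/8777 H=303852544/56041145] → run H
t=8: vr[B=2048/335 D=348790784/56041145 F=75792896/11541755 G=54272/8777 H=348790784/56041145] → run B
t=9: vr[B=3072/335 D=348790784/56041145 F=75792896/11541755 G=54272/8777 H=348790784/56041145] → run G
t=10: vr[B=3072/335 D=348790784/56041145 F=75792896/11541755 H=348790784/56041145] → run D
t=11: vr[B=3072/335 D=393729024/56041145 F=75792896/11541755 H=348790784/56041145] → run H
t=12: vr[B=3072/335 D=393729024/56041145 F=75792896/11541755 H=393729024/56041145] → run F
t=13: vr[B=3072/335 D=393729024/56041145 F=98262016/11541755 H=393729024/56041145] → run D
t=14: vr[B=3072/335 D=438667264/56041145 F=98262016/11541755 H=393729024/56041145] → run H
t=15: vr[B=3072/335 D=438667264/56041145 F=98262016/11541755 H=438667264/56041145] → run D
t=16: vr[B=3072/335 D=483605504/56041145 F=98262016/11541755 H=438667264/56041145] → run H
t=17: vr[B=3072/335 D=483605504/56041145 F=98262016/11541755 H=483605504/56041145] → run F
t=18: vr[B=3072/335 D=483605504/56041145 F=120731136/11541755 H=483605504/56041145] → run D
t=19: vr[B=3072/335 D=528543744/56041145 F=120731136/11541755 H=483605504/56041145] → run H
t=20: vr[B=3072/335 D=528543744/56041145 F=120731136/11541755] → run B
t=21: vr[B=4096/335 D=528543744/56041145 F=120731136/11541755] → run D
t=22: vr[B=4096/335 F=120731136/11541755] → run F
t=23: vr[B=4096/335 F=143200256/11541755] → run B
t=24: vr[B=1024/67 F=143200256/11541755] → run F
t=25: vr[B=1024/67 F=165669376/11541755] → run F
t=26: vr[B=1024/67] → run B
t=27: (idle)
t=28: (idle)
t=29: (idle)
t=30: (idle)
t=31: (idle)
t=32: (idle)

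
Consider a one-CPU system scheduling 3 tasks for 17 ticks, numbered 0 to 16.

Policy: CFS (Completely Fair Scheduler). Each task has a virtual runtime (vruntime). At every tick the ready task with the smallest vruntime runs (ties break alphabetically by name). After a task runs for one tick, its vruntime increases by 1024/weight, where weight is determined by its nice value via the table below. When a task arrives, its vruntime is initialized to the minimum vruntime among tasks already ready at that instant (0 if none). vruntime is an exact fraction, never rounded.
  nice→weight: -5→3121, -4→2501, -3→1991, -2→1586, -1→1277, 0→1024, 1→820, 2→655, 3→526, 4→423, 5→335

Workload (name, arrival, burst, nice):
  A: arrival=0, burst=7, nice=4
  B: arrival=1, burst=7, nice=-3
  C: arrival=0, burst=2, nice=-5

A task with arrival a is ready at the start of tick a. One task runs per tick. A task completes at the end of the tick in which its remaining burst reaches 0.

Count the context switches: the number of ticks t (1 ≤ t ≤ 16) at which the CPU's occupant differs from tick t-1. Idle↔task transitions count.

t=0: vr[A=0 C=0] → run A
t=1: vr[A=1024/423 B=0 C=0] → run B
t=2: vr[A=1024/423 B=1024/1991 C=0] → run C
t=3: vr[A=1024/423 B=1024/1991 C=1024/3121] → run C
t=4: vr[A=1024/423 B=1024/1991] → run B
t=5: vr[A=1024/423 B=2048/1991] → run B
t=6: vr[A=1024/423 B=3072/1991] → run B
t=7: vr[A=1024/423 B=4096/1991] → run B
t=8: vr[A=1024/423 B=5120/1991] → run A
t=9: vr[A=2048/423 B=5120/1991] → run B
t=10: vr[A=2048/423 B=6144/1991] → run B
t=11: vr[A=2048/423] → run A
t=12: vr[A=1024/141] → run A
t=13: vr[A=4096/423] → run A
t=14: vr[A=5120/423] → run A
t=15: vr[A=2048/141] → run A
t=16: (idle)

context switches = 7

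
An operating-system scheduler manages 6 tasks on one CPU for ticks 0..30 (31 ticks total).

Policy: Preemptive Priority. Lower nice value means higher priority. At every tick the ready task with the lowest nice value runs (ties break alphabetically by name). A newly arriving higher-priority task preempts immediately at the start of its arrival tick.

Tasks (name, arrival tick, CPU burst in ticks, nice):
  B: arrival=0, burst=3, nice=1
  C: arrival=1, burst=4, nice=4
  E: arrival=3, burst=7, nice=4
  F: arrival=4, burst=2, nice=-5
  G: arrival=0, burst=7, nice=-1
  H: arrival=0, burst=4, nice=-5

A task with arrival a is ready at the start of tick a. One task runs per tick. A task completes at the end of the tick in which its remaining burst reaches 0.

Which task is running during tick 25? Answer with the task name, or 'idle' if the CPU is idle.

t=0: ready={B,G,H} → run H
t=1: ready={B,C,G,H} → run H
t=2: ready={B,C,G,H} → run H
t=3: ready={B,C,E,G,H} → run H
t=4: ready={B,C,E,F,G} → run F
t=5: ready={B,C,E,F,G} → run F
t=6: ready={B,C,E,G} → run G
t=7: ready={B,C,E,G} → run G
t=8: ready={B,C,E,G} → run G
t=9: ready={B,C,E,G} → run G
t=10: ready={B,C,E,G} → run G
t=11: ready={B,C,E,G} → run G
t=12: ready={B,C,E,G} → run G
t=13: ready={B,C,E} → run B
t=14: ready={B,C,E} → run B
t=15: ready={B,C,E} → run B
t=16: ready={C,E} → run C
t=17: ready={C,E} → run C
t=18: ready={C,E} → run C
t=19: ready={C,E} → run C
t=20: ready={E} → run E
t=21: ready={E} → run E
t=22: ready={E} → run E
t=23: ready={E} → run E
t=24: ready={E} → run E
t=25: ready={E} → run E
t=26: ready={E} → run E
t=27: (idle)
t=28: (idle)
t=29: (idle)
t=30: (idle)

running at tick 25 = E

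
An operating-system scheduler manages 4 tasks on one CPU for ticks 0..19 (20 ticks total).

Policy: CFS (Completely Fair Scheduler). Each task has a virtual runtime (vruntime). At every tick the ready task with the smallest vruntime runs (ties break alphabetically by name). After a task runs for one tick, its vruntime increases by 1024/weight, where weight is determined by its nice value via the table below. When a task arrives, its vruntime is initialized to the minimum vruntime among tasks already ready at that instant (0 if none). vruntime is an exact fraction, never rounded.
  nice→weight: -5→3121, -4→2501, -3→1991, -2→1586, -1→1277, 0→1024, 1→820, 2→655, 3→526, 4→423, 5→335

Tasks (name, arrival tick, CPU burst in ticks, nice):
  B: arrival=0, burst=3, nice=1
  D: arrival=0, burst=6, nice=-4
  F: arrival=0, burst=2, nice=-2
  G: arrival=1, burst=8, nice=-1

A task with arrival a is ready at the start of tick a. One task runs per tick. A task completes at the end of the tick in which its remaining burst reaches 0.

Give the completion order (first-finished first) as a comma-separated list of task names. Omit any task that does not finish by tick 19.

t=0: vr[B=0 D=0 F=0] → run B
t=1: vr[B=256/205 D=0 F=0 G=0] → run D
t=2: vr[B=256/205 D=1024/2501 F=0 G=0] → run F
t=3: vr[B=256/205 D=1024/2501 F=512/793 G=0] → run G
t=4: vr[B=256/205 D=1024/2501 F=512/793 G=1024/1277] → run D
t=5: vr[B=256/205 D=2048/2501 F=512/793 G=1024/1277] → run F
t=6: vr[B=256/205 D=2048/2501 G=1024/1277] → run G
t=7: vr[B=256/205 D=2048/2501 G=2048/1277] → run D
t=8: vr[B=256/205 D=3072/2501 G=2048/1277] → run D
t=9: vr[B=256/205 D=4096/2501 G=2048/1277] → run B
t=10: vr[B=512/205 D=4096/2501 G=2048/1277] → run G
t=11: vr[B=512/205 D=4096/2501 G=3072/1277] → run D
t=12: vr[B=512/205 D=5120/2501 G=3072/1277] → run D
t=13: vr[B=512/205 G=3072/1277] → run G
t=14: vr[B=512/205 G=4096/1277] → run B
t=15: vr[G=4096/1277] → run G
t=16: vr[G=5120/1277] → run G
t=17: vr[G=6144/1277] → run G
t=18: vr[G=7168/1277] → run G
t=19: (idle)

completion order = F, D, B, G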